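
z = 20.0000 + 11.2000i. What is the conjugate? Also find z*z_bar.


z_bar = 20.0000 - 11.2000i
z*z_bar = 20^2 + 11.2^2 = 400 + 125.44 = 525.44

z_bar = 20.0000 - 11.2000i, z*z_bar = 525.44


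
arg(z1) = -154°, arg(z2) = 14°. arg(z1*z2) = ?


arg(z1*z2) = -154° + 14° = -140°
Normalized to (-180°, 180°]: -140°

-140°


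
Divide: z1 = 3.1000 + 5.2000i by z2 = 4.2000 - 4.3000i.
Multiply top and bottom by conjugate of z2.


Conjugate of z2 = 4.2000 + 4.3000i
Numerator: (3.1000 + 5.2000i)(4.2000 + 4.3000i) = -9.3400 + 35.1700i
Denominator: 4.2^2 + (-4.3)^2 = 36.13
Result = (-9.3400 + 35.1700i)/36.13

-0.2585 + 0.9734i


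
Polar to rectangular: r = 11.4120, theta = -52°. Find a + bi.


a = 11.4120*cos(-52°) = 11.4120*0.61566 = 7.0259
b = 11.4120*sin(-52°) = 11.4120*(-0.78801) = -8.9928

7.0259 - 8.9928i


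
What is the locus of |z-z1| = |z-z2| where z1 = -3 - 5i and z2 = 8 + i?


Equal distances means the locus is the perpendicular bisector of z1 and z2.
Midpoint = ((-3+8)/2, (-5+1)/2) = (2.5000, -2.0000)

Perpendicular bisector through (2.5000, -2.0000)


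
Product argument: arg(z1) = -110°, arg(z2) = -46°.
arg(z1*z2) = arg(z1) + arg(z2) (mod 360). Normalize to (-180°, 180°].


arg(z1*z2) = -110° - 46° = -156°
Normalized to (-180°, 180°]: -156°

-156°


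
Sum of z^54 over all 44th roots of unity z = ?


The roots are w_k = w^k with w = e^(2*pi*i/44), and (w^k)^54 = (w^54)^k.
So S = 1 + u + u^2 + ... + u^(43) with u = w^54.
54 = 1*44 + 10, so 54 is not a multiple of 44: u = (w^44)^1 * w^10 = w^10 ≠ 1 (w is a primitive 44th root), while u^44 = (w^44)^54 = 1.
Geometric series: S = (1 - u^44)/(1 - u) = (1 - 1)/(1 - u) = 0

S = 0


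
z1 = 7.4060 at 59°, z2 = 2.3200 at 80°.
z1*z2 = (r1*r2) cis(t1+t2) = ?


r = 7.4060 * 2.3200 = 17.1819
theta = 59° + 80° = 139° = 139° (mod 360)

17.1819 cis(139°)


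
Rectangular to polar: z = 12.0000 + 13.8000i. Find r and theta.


r = sqrt(144+190.44) = sqrt(334.44) = 18.2877
theta = atan2(13.8, 12) = 48.9909 degrees

r = 18.2877, theta = 48.9909 degrees


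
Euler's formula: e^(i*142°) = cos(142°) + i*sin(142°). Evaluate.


cos(142°) = -0.7880
sin(142°) = 0.6157

e^(i*142°) = -0.7880 + 0.6157i


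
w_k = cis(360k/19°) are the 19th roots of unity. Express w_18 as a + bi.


Angle = 360*18/19 = 341.0526°
a = cos(341.0526°) = 0.9458
b = sin(341.0526°) = -0.3247

0.9458 - 0.3247i


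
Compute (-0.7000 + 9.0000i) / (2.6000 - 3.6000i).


Conjugate of z2 = 2.6000 + 3.6000i
Numerator: (-0.7000 + 9.0000i)(2.6000 + 3.6000i) = -34.2200 + 20.8800i
Denominator: 2.6^2 + (-3.6)^2 = 19.72
Result = (-34.2200 + 20.8800i)/19.72

-1.7353 + 1.0588i


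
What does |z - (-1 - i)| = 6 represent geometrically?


|z - z0| = r is a circle with center z0 and radius r.
Center = (-1, -1), radius = 6

Circle with center (-1, -1) and radius 6


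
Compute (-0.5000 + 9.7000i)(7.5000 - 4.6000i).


Real = -0.5*7.5 - 9.7*(-4.6) = -3.75 - (-44.62) = 40.87
Imag = -0.5*(-4.6) + 7.5*9.7 = 2.3 + 72.75 = 75.05

40.8700 + 75.0500i


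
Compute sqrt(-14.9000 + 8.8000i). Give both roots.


|z| = sqrt(222.01+77.44) = 17.3046
sqrt((|z|+a)/2) = sqrt((17.3046+(-14.9))/2) = sqrt(1.2023) = 1.0965
sqrt((|z|-a)/2) = sqrt((17.3046-(-14.9))/2) = sqrt(16.1023) = 4.0128

±(1.0965 + 4.0128i) i.e. 1.0965 + 4.0128i and -1.0965 - 4.0128i


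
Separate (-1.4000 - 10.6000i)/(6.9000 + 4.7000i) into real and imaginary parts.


Multiply by conjugate: (-1.4000 - 10.6000i)(6.9000 - 4.7000i) / (6.9^2 + 4.7^2)
Numerator real = -1.4*6.9 - (10.6)*4.7 = -59.48
Numerator imag = -10.6*6.9 - (-1.4)*4.7 = -66.56
Denominator = 69.7
Re(z) = -59.48/69.7 = -0.8534
Im(z) = -66.56/69.7 = -0.9549

Re(z) = -0.8534, Im(z) = -0.9549


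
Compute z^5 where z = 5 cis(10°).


r^5 = 5^5 = 3125
n*theta = 5*10° = 50° = 50° (mod 360)
a = 3125*cos(50°) = 2008.7113
b = 3125*sin(50°) = 2393.8889

3125 cis(50°) = 2008.7113 + 2393.8889i


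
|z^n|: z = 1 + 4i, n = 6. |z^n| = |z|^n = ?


|z| = sqrt(1+16) = sqrt(17) = 4.1231
|z^6| = |z|^6 = (sqrt(17))^6 = 17^3 = 4913

|z^6| = 4913


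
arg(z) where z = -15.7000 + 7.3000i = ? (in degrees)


Re = -15.7, Im = 7.3
arg = atan2(7.3, -15.7) = 155.0631 degrees

arg(z) = 155.0631 degrees


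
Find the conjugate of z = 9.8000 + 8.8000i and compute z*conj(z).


z_bar = 9.8000 - 8.8000i
z*z_bar = 9.8^2 + 8.8^2 = 96.04 + 77.44 = 173.48

z_bar = 9.8000 - 8.8000i, z*z_bar = 173.48


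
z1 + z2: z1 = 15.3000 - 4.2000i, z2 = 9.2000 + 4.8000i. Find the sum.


Real: 15.3 + 9.2 = 24.5
Imag: -4.2 + 4.8 = 0.6

24.5000 + 0.6000i


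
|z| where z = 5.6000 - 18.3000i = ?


|z| = sqrt(5.6^2 + (-18.3)^2) = sqrt(31.36 + 334.89) = sqrt(366.25) = 19.1377

|z| = 19.1377


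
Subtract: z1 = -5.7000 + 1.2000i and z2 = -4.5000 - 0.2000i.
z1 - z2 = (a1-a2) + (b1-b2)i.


Real: -5.7 + 4.5 = -1.2
Imag: 1.2 + 0.2 = 1.4

-1.2000 + 1.4000i


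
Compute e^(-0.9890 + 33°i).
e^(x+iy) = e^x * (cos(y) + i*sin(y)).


e^-0.9890 = 0.3719
cos(33°) = 0.8387
sin(33°) = 0.54464
Real = 0.3719*0.8387 = 0.3119
Imag = 0.3719*0.54464 = 0.2026

0.3119 + 0.2026i


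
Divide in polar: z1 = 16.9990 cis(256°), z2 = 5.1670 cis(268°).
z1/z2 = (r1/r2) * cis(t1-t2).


r = 16.9990 / 5.1670 = 3.2899
theta = 256° - 268° = -12° = 348° (mod 360)

3.2899 cis(348°)


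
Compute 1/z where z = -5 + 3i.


|z|^2 = 25+9 = 34
1/z = (-5 - 3i)/34

1/z = -0.1471 - 0.0882i


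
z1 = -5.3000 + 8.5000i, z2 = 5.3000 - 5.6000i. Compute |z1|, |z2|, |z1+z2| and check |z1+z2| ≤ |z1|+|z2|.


|z1| = sqrt((-5.3)^2 + 8.5^2) = sqrt(100.34) = 10.0170
|z2| = sqrt(5.3^2 + (-5.6)^2) = sqrt(59.45) = 7.7104
z1+z2 = 2.9000i
|z1+z2| = sqrt(8.41) = 2.9000
|z1|+|z2| = 10.0170 + 7.7104 = 17.7274

|z1+z2| = 2.9000 ≤ |z1|+|z2| = 17.7274 (verified)


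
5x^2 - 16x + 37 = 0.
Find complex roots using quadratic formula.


disc = (-16)^2 - 4*5*37 = 256 - 740 = -484
sqrt(|disc|) = sqrt(484) = 22.0000
Real part = 16/(2*5) = 1.6000
Imag part = 22.0000/(2*5) = 2.2000

1.6000 ± 2.2000i


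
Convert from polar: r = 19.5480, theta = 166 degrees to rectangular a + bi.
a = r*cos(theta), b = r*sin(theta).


a = 19.5480*cos(166°) = 19.5480*(-0.970296) = -18.9673
b = 19.5480*sin(166°) = 19.5480*0.24192 = 4.7291

-18.9673 + 4.7291i


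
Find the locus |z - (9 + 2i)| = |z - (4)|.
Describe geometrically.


Equal distances means the locus is the perpendicular bisector of z1 and z2.
Midpoint = ((9+4)/2, (2+0)/2) = (6.5000, 1.0000)

Perpendicular bisector through (6.5000, 1.0000)


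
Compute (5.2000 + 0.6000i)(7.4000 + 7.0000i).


Real = 5.2*7.4 - 0.6*7 = 38.48 - 4.2 = 34.28
Imag = 5.2*7 + 7.4*0.6 = 36.4 + 4.44 = 40.84

34.2800 + 40.8400i


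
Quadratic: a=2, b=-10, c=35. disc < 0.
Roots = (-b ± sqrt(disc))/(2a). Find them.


disc = (-10)^2 - 4*2*35 = 100 - 280 = -180
sqrt(|disc|) = sqrt(180) = 13.4164
Real part = 10/(2*2) = 2.5000
Imag part = 13.4164/(2*2) = 3.3541

2.5000 ± 3.3541i


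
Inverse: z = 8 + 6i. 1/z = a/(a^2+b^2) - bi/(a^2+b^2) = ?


|z|^2 = 64+36 = 100
1/z = (8 - 6i)/100

1/z = 0.0800 - 0.0600i


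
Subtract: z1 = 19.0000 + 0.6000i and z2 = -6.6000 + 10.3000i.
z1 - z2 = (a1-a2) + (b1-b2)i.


Real: 19 + 6.6 = 25.6
Imag: 0.6 - 10.3 = -9.7

25.6000 - 9.7000i


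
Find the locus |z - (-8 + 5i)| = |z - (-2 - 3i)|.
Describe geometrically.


Equal distances means the locus is the perpendicular bisector of z1 and z2.
Midpoint = ((-8+(-2))/2, (5+(-3))/2) = (-5.0000, 1.0000)

Perpendicular bisector through (-5.0000, 1.0000)


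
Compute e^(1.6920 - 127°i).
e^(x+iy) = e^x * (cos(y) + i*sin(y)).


e^1.6920 = 5.4303
cos(-127°) = -0.60182
sin(-127°) = -0.79864
Real = 5.4303*(-0.60182) = -3.2681
Imag = 5.4303*(-0.79864) = -4.3369

-3.2681 - 4.3369i


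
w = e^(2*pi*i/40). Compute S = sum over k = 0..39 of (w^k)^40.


The roots are w_k = w^k with w = e^(2*pi*i/40), and (w^k)^40 = (w^40)^k.
So S = 1 + u + u^2 + ... + u^(39) with u = w^40.
40 = 1*40 + 0, so 40 is a multiple of 40 and u = (w^40)^1 = 1.
Every one of the 40 terms equals 1: S = 40

S = 40


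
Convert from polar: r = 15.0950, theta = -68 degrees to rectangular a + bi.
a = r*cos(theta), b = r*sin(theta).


a = 15.0950*cos(-68°) = 15.0950*0.37461 = 5.6547
b = 15.0950*sin(-68°) = 15.0950*(-0.92718) = -13.9958

5.6547 - 13.9958i


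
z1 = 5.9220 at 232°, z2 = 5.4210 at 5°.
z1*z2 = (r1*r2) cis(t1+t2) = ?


r = 5.9220 * 5.4210 = 32.1032
theta = 232° + 5° = 237° = 237° (mod 360)

32.1032 cis(237°)


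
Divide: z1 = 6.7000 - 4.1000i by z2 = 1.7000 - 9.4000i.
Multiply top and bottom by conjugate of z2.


Conjugate of z2 = 1.7000 + 9.4000i
Numerator: (6.7000 - 4.1000i)(1.7000 + 9.4000i) = 49.9300 + 56.0100i
Denominator: 1.7^2 + (-9.4)^2 = 91.25
Result = (49.9300 + 56.0100i)/91.25

0.5472 + 0.6138i


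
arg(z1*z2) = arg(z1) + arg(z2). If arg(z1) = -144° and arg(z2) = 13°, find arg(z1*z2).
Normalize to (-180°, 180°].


arg(z1*z2) = -144° + 13° = -131°
Normalized to (-180°, 180°]: -131°

-131°


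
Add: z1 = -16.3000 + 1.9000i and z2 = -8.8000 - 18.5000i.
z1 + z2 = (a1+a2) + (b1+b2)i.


Real: -16.3 - 8.8 = -25.1
Imag: 1.9 - 18.5 = -16.6

-25.1000 - 16.6000i


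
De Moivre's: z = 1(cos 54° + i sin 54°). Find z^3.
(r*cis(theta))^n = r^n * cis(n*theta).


r^3 = 1^3 = 1
n*theta = 3*54° = 162° = 162° (mod 360)
a = 1*cos(162°) = -0.9511
b = 1*sin(162°) = 0.3090

1 cis(162°) = -0.9511 + 0.3090i


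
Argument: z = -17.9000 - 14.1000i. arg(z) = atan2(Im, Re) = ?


Re = -17.9, Im = -14.1
arg = atan2(-14.1, -17.9) = -141.7722 degrees

arg(z) = -141.7722 degrees


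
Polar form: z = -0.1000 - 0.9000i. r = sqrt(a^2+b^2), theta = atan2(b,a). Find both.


r = sqrt(0.01+0.81) = sqrt(0.82) = 0.9055
theta = atan2(-0.9, -0.1) = -96.3402 degrees

r = 0.9055, theta = -96.3402 degrees


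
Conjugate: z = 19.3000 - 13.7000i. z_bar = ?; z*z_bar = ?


z_bar = 19.3000 + 13.7000i
z*z_bar = 19.3^2 + (-13.7)^2 = 372.49 + 187.69 = 560.18

z_bar = 19.3000 + 13.7000i, z*z_bar = 560.18


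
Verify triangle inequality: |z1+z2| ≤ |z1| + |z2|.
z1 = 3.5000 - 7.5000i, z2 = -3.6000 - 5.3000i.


|z1| = sqrt(3.5^2 + (-7.5)^2) = sqrt(68.5) = 8.2765
|z2| = sqrt((-3.6)^2 + (-5.3)^2) = sqrt(41.05) = 6.4070
z1+z2 = -0.1000 - 12.8000i
|z1+z2| = sqrt(163.85) = 12.8004
|z1|+|z2| = 8.2765 + 6.4070 = 14.6835

|z1+z2| = 12.8004 ≤ |z1|+|z2| = 14.6835 (verified)


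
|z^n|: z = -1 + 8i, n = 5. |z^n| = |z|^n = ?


|z| = sqrt(1+64) = sqrt(65) = 8.0623
|z^5| = |z|^5 = (sqrt(65))^5 = 65^2 * sqrt(65) = 4225*sqrt(65)

|z^5| = 4225*sqrt(65) ≈ 34063.0390


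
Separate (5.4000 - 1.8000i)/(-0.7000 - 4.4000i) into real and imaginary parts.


Multiply by conjugate: (5.4000 - 1.8000i)(-0.7000 + 4.4000i) / ((-0.7)^2 + (-4.4)^2)
Numerator real = 5.4*(-0.7) - (1.8)*(-4.4) = 4.14
Numerator imag = -1.8*(-0.7) - 5.4*(-4.4) = 25.02
Denominator = 19.85
Re(z) = 4.14/19.85 = 0.2086
Im(z) = 25.02/19.85 = 1.2605

Re(z) = 0.2086, Im(z) = 1.2605


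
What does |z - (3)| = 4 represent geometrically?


|z - z0| = r is a circle with center z0 and radius r.
Center = (3, 0), radius = 4

Circle with center (3, 0) and radius 4


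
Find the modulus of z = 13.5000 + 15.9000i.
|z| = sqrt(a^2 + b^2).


|z| = sqrt(13.5^2 + 15.9^2) = sqrt(182.25 + 252.81) = sqrt(435.06) = 20.8581

|z| = 20.8581


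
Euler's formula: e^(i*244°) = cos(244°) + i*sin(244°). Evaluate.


cos(244°) = -0.4384
sin(244°) = -0.8988

e^(i*244°) = -0.4384 - 0.8988i


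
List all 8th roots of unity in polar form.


The 8th roots of unity are cis(360k/8°) for k=0..7
Angle step = 360/8 = 45°
Primitive root: cis(45°)
Primitive root = 0.7071 + 0.7071i

8 roots at angles: 0°, 45°, 90°, 135°, 180°, 225°, 270°, 315°


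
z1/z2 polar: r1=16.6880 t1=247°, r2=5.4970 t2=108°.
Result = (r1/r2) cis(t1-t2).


r = 16.6880 / 5.4970 = 3.0358
theta = 247° - 108° = 139° = 139° (mod 360)

3.0358 cis(139°)


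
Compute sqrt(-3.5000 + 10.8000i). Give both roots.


|z| = sqrt(12.25+116.64) = 11.3530
sqrt((|z|+a)/2) = sqrt((11.3530+(-3.5))/2) = sqrt(3.9265) = 1.9815
sqrt((|z|-a)/2) = sqrt((11.3530-(-3.5))/2) = sqrt(7.4265) = 2.7252

±(1.9815 + 2.7252i) i.e. 1.9815 + 2.7252i and -1.9815 - 2.7252i


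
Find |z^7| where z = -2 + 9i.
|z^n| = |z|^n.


|z| = sqrt(4+81) = sqrt(85) = 9.2195
|z^7| = |z|^7 = (sqrt(85))^7 = 85^3 * sqrt(85) = 614125*sqrt(85)

|z^7| = 614125*sqrt(85) ≈ 5661952.7398


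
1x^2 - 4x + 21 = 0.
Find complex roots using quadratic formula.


disc = (-4)^2 - 4*1*21 = 16 - 84 = -68
sqrt(|disc|) = sqrt(68) = 8.2462
Real part = 4/(2*1) = 2.0000
Imag part = 8.2462/(2*1) = 4.1231

2.0000 ± 4.1231i


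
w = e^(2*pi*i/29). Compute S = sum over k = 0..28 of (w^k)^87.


The roots are w_k = w^k with w = e^(2*pi*i/29), and (w^k)^87 = (w^87)^k.
So S = 1 + u + u^2 + ... + u^(28) with u = w^87.
87 = 3*29 + 0, so 87 is a multiple of 29 and u = (w^29)^3 = 1.
Every one of the 29 terms equals 1: S = 29

S = 29


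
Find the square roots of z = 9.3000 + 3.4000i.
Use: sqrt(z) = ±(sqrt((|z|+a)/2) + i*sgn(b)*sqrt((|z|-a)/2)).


|z| = sqrt(86.49+11.56) = 9.9020
sqrt((|z|+a)/2) = sqrt((9.9020+9.3)/2) = sqrt(9.6010) = 3.0985
sqrt((|z|-a)/2) = sqrt((9.9020-9.3)/2) = sqrt(0.3010) = 0.5486

±(3.0985 + 0.5486i) i.e. 3.0985 + 0.5486i and -3.0985 - 0.5486i


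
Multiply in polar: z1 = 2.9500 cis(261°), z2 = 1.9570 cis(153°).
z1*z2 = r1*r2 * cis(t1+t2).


r = 2.9500 * 1.9570 = 5.7732
theta = 261° + 153° = 414° = 54° (mod 360)

5.7732 cis(54°)


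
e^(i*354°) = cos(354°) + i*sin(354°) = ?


cos(354°) = 0.9945
sin(354°) = -0.1045

e^(i*354°) = 0.9945 - 0.1045i


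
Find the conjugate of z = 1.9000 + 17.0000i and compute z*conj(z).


z_bar = 1.9000 - 17.0000i
z*z_bar = 1.9^2 + 17^2 = 3.61 + 289 = 292.61

z_bar = 1.9000 - 17.0000i, z*z_bar = 292.61


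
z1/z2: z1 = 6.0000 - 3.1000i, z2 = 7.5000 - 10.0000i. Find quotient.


Conjugate of z2 = 7.5000 + 10.0000i
Numerator: (6.0000 - 3.1000i)(7.5000 + 10.0000i) = 76.0000 + 36.7500i
Denominator: 7.5^2 + (-10)^2 = 156.25
Result = (76.0000 + 36.7500i)/156.25

0.4864 + 0.2352i


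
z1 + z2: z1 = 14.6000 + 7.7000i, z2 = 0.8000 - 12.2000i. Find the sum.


Real: 14.6 + 0.8 = 15.4
Imag: 7.7 - 12.2 = -4.5

15.4000 - 4.5000i


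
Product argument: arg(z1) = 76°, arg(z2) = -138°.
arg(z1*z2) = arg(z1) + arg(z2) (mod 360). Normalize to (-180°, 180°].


arg(z1*z2) = 76° - 138° = -62°
Normalized to (-180°, 180°]: -62°

-62°


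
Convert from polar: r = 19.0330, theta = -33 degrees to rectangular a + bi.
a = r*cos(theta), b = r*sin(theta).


a = 19.0330*cos(-33°) = 19.0330*0.83867 = 15.9624
b = 19.0330*sin(-33°) = 19.0330*(-0.54464) = -10.3661

15.9624 - 10.3661i


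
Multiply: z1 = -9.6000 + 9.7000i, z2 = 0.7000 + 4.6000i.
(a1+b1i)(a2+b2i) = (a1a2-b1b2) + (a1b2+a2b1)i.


Real = -9.6*0.7 - 9.7*4.6 = -6.72 - 44.62 = -51.34
Imag = -9.6*4.6 + 0.7*9.7 = -44.16 + 6.79 = -37.37

-51.3400 - 37.3700i


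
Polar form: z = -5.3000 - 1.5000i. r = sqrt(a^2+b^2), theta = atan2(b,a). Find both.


r = sqrt(28.09+2.25) = sqrt(30.34) = 5.5082
theta = atan2(-1.5, -5.3) = -164.1975 degrees

r = 5.5082, theta = -164.1975 degrees


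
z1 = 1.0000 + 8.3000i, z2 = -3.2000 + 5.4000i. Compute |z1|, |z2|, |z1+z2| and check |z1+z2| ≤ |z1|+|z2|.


|z1| = sqrt(1^2 + 8.3^2) = sqrt(69.89) = 8.3600
|z2| = sqrt((-3.2)^2 + 5.4^2) = sqrt(39.4) = 6.2769
z1+z2 = -2.2000 + 13.7000i
|z1+z2| = sqrt(192.53) = 13.8755
|z1|+|z2| = 8.3600 + 6.2769 = 14.6369

|z1+z2| = 13.8755 ≤ |z1|+|z2| = 14.6369 (verified)


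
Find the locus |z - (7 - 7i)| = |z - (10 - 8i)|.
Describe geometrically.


Equal distances means the locus is the perpendicular bisector of z1 and z2.
Midpoint = ((7+10)/2, (-7+(-8))/2) = (8.5000, -7.5000)

Perpendicular bisector through (8.5000, -7.5000)


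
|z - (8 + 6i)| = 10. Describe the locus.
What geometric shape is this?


|z - z0| = r is a circle with center z0 and radius r.
Center = (8, 6), radius = 10

Circle with center (8, 6) and radius 10


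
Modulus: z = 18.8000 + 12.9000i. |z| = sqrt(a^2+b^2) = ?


|z| = sqrt(18.8^2 + 12.9^2) = sqrt(353.44 + 166.41) = sqrt(519.85) = 22.8002

|z| = 22.8002


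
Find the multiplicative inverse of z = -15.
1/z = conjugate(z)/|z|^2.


|z|^2 = 225+0 = 225
1/z = (-15 - 0i)/225

1/z = -0.0667 + 0i


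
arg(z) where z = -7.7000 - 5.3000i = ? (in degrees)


Re = -7.7, Im = -5.3
arg = atan2(-5.3, -7.7) = -145.4599 degrees

arg(z) = -145.4599 degrees


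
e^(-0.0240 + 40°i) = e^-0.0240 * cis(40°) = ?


e^-0.0240 = 0.97629
cos(40°) = 0.76604
sin(40°) = 0.64279
Real = 0.97629*0.76604 = 0.7479
Imag = 0.97629*0.64279 = 0.6275

0.7479 + 0.6275i


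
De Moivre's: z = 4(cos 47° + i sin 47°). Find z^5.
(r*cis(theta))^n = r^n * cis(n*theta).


r^5 = 4^5 = 1024
n*theta = 5*47° = 235° = 235° (mod 360)
a = 1024*cos(235°) = -587.3423
b = 1024*sin(235°) = -838.8117

1024 cis(235°) = -587.3423 - 838.8117i


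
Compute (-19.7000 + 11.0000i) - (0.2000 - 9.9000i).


Real: -19.7 - 0.2 = -19.9
Imag: 11 + 9.9 = 20.9

-19.9000 + 20.9000i


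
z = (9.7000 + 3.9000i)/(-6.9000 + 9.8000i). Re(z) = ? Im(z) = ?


Multiply by conjugate: (9.7000 + 3.9000i)(-6.9000 - 9.8000i) / ((-6.9)^2 + 9.8^2)
Numerator real = 9.7*(-6.9) + 3.9*9.8 = -28.71
Numerator imag = 3.9*(-6.9) - 9.7*9.8 = -121.97
Denominator = 143.65
Re(z) = -28.71/143.65 = -0.1999
Im(z) = -121.97/143.65 = -0.8491

Re(z) = -0.1999, Im(z) = -0.8491


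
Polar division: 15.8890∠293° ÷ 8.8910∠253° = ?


r = 15.8890 / 8.8910 = 1.7871
theta = 293° - 253° = 40° = 40° (mod 360)

1.7871 cis(40°)


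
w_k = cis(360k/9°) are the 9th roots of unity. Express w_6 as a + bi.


Angle = 360*6/9 = 240°
a = cos(240°) = -0.5000
b = sin(240°) = -0.8660

-0.5000 - 0.8660i


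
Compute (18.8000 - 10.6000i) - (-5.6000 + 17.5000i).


Real: 18.8 + 5.6 = 24.4
Imag: -10.6 - 17.5 = -28.1

24.4000 - 28.1000i


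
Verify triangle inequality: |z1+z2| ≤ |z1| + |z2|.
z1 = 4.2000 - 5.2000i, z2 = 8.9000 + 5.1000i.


|z1| = sqrt(4.2^2 + (-5.2)^2) = sqrt(44.68) = 6.6843
|z2| = sqrt(8.9^2 + 5.1^2) = sqrt(105.22) = 10.2577
z1+z2 = 13.1000 - 0.1000i
|z1+z2| = sqrt(171.62) = 13.1004
|z1|+|z2| = 6.6843 + 10.2577 = 16.9420

|z1+z2| = 13.1004 ≤ |z1|+|z2| = 16.9420 (verified)


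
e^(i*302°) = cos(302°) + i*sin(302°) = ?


cos(302°) = 0.5299
sin(302°) = -0.8480

e^(i*302°) = 0.5299 - 0.8480i


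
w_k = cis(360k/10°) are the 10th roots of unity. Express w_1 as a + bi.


Angle = 360*1/10 = 36°
a = cos(36°) = 0.8090
b = sin(36°) = 0.5878

0.8090 + 0.5878i


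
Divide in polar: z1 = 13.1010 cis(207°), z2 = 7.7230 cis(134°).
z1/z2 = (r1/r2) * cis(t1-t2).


r = 13.1010 / 7.7230 = 1.6964
theta = 207° - 134° = 73° = 73° (mod 360)

1.6964 cis(73°)


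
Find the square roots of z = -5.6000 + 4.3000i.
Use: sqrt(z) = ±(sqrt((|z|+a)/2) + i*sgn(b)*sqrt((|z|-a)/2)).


|z| = sqrt(31.36+18.49) = 7.0605
sqrt((|z|+a)/2) = sqrt((7.0605+(-5.6))/2) = sqrt(0.7302) = 0.8545
sqrt((|z|-a)/2) = sqrt((7.0605-(-5.6))/2) = sqrt(6.3302) = 2.5160

±(0.8545 + 2.5160i) i.e. 0.8545 + 2.5160i and -0.8545 - 2.5160i


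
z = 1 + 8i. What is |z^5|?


|z| = sqrt(1+64) = sqrt(65) = 8.0623
|z^5| = |z|^5 = (sqrt(65))^5 = 65^2 * sqrt(65) = 4225*sqrt(65)

|z^5| = 4225*sqrt(65) ≈ 34063.0390


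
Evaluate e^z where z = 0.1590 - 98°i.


e^0.1590 = 1.1723
cos(-98°) = -0.1392
sin(-98°) = -0.9903
Real = 1.1723*(-0.1392) = -0.1632
Imag = 1.1723*(-0.9903) = -1.1609

-0.1632 - 1.1609i


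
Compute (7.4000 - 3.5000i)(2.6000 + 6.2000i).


Real = 7.4*2.6 - (-3.5)*6.2 = 19.24 - (-21.7) = 40.94
Imag = 7.4*6.2 + 2.6*(-3.5) = 45.88 - (9.1) = 36.78

40.9400 + 36.7800i


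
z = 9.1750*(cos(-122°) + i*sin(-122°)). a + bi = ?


a = 9.1750*cos(-122°) = 9.1750*(-0.52992) = -4.8620
b = 9.1750*sin(-122°) = 9.1750*(-0.848048) = -7.7808

-4.8620 - 7.7808i


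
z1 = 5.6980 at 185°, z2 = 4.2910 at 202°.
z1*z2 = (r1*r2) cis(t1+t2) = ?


r = 5.6980 * 4.2910 = 24.4501
theta = 185° + 202° = 387° = 27° (mod 360)

24.4501 cis(27°)


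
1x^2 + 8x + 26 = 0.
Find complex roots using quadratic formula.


disc = 8^2 - 4*1*26 = 64 - 104 = -40
sqrt(|disc|) = sqrt(40) = 6.3246
Real part = -8/(2*1) = -4.0000
Imag part = 6.3246/(2*1) = 3.1623

-4.0000 ± 3.1623i


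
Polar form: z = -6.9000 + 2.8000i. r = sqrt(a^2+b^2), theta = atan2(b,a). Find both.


r = sqrt(47.61+7.84) = sqrt(55.45) = 7.4465
theta = atan2(2.8, -6.9) = 157.9128 degrees

r = 7.4465, theta = 157.9128 degrees


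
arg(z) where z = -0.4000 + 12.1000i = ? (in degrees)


Re = -0.4, Im = 12.1
arg = atan2(12.1, -0.4) = 91.8934 degrees

arg(z) = 91.8934 degrees


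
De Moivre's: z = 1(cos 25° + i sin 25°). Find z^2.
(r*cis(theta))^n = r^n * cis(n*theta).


r^2 = 1^2 = 1
n*theta = 2*25° = 50° = 50° (mod 360)
a = 1*cos(50°) = 0.6428
b = 1*sin(50°) = 0.7660

1 cis(50°) = 0.6428 + 0.7660i


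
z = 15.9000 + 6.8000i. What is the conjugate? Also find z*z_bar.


z_bar = 15.9000 - 6.8000i
z*z_bar = 15.9^2 + 6.8^2 = 252.81 + 46.24 = 299.05

z_bar = 15.9000 - 6.8000i, z*z_bar = 299.05


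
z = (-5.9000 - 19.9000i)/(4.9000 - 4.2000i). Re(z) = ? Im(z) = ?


Multiply by conjugate: (-5.9000 - 19.9000i)(4.9000 + 4.2000i) / (4.9^2 + (-4.2)^2)
Numerator real = -5.9*4.9 - (19.9)*(-4.2) = 54.67
Numerator imag = -19.9*4.9 - (-5.9)*(-4.2) = -122.29
Denominator = 41.65
Re(z) = 54.67/41.65 = 1.3126
Im(z) = -122.29/41.65 = -2.9361

Re(z) = 1.3126, Im(z) = -2.9361


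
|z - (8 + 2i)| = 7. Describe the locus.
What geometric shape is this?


|z - z0| = r is a circle with center z0 and radius r.
Center = (8, 2), radius = 7

Circle with center (8, 2) and radius 7


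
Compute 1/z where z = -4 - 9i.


|z|^2 = 16+81 = 97
1/z = (-4 + 9i)/97

1/z = -0.0412 + 0.0928i


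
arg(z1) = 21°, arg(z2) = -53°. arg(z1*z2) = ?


arg(z1*z2) = 21° - 53° = -32°
Normalized to (-180°, 180°]: -32°

-32°


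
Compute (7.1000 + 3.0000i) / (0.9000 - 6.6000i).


Conjugate of z2 = 0.9000 + 6.6000i
Numerator: (7.1000 + 3.0000i)(0.9000 + 6.6000i) = -13.4100 + 49.5600i
Denominator: 0.9^2 + (-6.6)^2 = 44.37
Result = (-13.4100 + 49.5600i)/44.37

-0.3022 + 1.1170i


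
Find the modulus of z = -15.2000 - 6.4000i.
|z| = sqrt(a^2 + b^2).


|z| = sqrt((-15.2)^2 + (-6.4)^2) = sqrt(231.04 + 40.96) = sqrt(272) = 16.4924

|z| = 16.4924


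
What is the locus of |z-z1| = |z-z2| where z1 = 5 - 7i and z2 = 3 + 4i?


Equal distances means the locus is the perpendicular bisector of z1 and z2.
Midpoint = ((5+3)/2, (-7+4)/2) = (4.0000, -1.5000)

Perpendicular bisector through (4.0000, -1.5000)


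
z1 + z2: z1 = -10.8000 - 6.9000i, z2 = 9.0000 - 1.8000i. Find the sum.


Real: -10.8 + 9 = -1.8
Imag: -6.9 - 1.8 = -8.7

-1.8000 - 8.7000i


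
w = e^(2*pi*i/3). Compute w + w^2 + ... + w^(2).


With w = e^(2*pi*i/3), all 3 of the 3th roots of unity w^0 = 1, w, ..., w^(2) sum to 0: 1 + w + ... + w^(2) = (1 - w^3)/(1 - w) = 0 since w^3 = 1, w ≠ 1.
Removing the root 1: w + w^2 + ... + w^(2) = 0 - 1 = -1

Sum = -1


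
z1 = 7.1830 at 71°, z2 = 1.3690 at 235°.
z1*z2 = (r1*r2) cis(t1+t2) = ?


r = 7.1830 * 1.3690 = 9.8335
theta = 71° + 235° = 306° = 306° (mod 360)

9.8335 cis(306°)


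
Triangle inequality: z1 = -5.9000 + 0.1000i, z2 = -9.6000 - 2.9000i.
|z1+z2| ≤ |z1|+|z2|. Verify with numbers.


|z1| = sqrt((-5.9)^2 + 0.1^2) = sqrt(34.82) = 5.9008
|z2| = sqrt((-9.6)^2 + (-2.9)^2) = sqrt(100.57) = 10.0285
z1+z2 = -15.5000 - 2.8000i
|z1+z2| = sqrt(248.09) = 15.7509
|z1|+|z2| = 5.9008 + 10.0285 = 15.9293

|z1+z2| = 15.7509 ≤ |z1|+|z2| = 15.9293 (verified)


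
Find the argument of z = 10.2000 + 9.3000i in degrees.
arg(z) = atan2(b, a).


Re = 10.2, Im = 9.3
arg = atan2(9.3, 10.2) = 42.3575 degrees

arg(z) = 42.3575 degrees


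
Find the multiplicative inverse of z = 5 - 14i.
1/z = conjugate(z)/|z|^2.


|z|^2 = 25+196 = 221
1/z = (5 + 14i)/221

1/z = 0.0226 + 0.0633i


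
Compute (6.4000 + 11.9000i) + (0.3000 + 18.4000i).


Real: 6.4 + 0.3 = 6.7
Imag: 11.9 + 18.4 = 30.3

6.7000 + 30.3000i


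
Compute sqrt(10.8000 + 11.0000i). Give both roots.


|z| = sqrt(116.64+121) = 15.4156
sqrt((|z|+a)/2) = sqrt((15.4156+10.8)/2) = sqrt(13.1078) = 3.6205
sqrt((|z|-a)/2) = sqrt((15.4156-10.8)/2) = sqrt(2.3078) = 1.5191

±(3.6205 + 1.5191i) i.e. 3.6205 + 1.5191i and -3.6205 - 1.5191i


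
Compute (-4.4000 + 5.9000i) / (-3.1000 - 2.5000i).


Conjugate of z2 = -3.1000 + 2.5000i
Numerator: (-4.4000 + 5.9000i)(-3.1000 + 2.5000i) = -1.1100 - 29.2900i
Denominator: (-3.1)^2 + (-2.5)^2 = 15.86
Result = (-1.1100 - 29.2900i)/15.86

-0.0700 - 1.8468i


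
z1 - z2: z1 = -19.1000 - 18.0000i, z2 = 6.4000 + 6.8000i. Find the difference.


Real: -19.1 - 6.4 = -25.5
Imag: -18 - 6.8 = -24.8

-25.5000 - 24.8000i


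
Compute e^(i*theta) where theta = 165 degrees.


cos(165°) = -0.9659
sin(165°) = 0.2588

e^(i*165°) = -0.9659 + 0.2588i


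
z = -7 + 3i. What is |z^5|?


|z| = sqrt(49+9) = sqrt(58) = 7.6158
|z^5| = |z|^5 = (sqrt(58))^5 = 58^2 * sqrt(58) = 3364*sqrt(58)

|z^5| = 3364*sqrt(58) ≈ 25619.4607


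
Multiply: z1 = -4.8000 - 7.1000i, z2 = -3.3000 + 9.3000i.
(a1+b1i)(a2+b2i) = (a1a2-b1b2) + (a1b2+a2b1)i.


Real = -4.8*(-3.3) - (-7.1)*9.3 = 15.84 - (-66.03) = 81.87
Imag = -4.8*9.3 - (3.3)*(-7.1) = -44.64 + 23.43 = -21.21

81.8700 - 21.2100i


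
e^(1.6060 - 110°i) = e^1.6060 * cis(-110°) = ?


e^1.6060 = 4.9828
cos(-110°) = -0.34202
sin(-110°) = -0.9397
Real = 4.9828*(-0.34202) = -1.7042
Imag = 4.9828*(-0.9397) = -4.6823

-1.7042 - 4.6823i


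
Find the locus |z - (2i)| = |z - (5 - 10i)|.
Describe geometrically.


Equal distances means the locus is the perpendicular bisector of z1 and z2.
Midpoint = ((0+5)/2, (2+(-10))/2) = (2.5000, -4.0000)

Perpendicular bisector through (2.5000, -4.0000)


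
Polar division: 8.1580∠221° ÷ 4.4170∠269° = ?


r = 8.1580 / 4.4170 = 1.8470
theta = 221° - 269° = -48° = 312° (mod 360)

1.8470 cis(312°)


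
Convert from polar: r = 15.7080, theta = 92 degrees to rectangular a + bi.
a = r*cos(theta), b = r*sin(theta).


a = 15.7080*cos(92°) = 15.7080*(-0.0349) = -0.5482
b = 15.7080*sin(92°) = 15.7080*0.99939 = 15.6984

-0.5482 + 15.6984i


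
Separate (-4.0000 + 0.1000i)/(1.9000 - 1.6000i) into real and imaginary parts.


Multiply by conjugate: (-4.0000 + 0.1000i)(1.9000 + 1.6000i) / (1.9^2 + (-1.6)^2)
Numerator real = -4*1.9 + 0.1*(-1.6) = -7.76
Numerator imag = 0.1*1.9 - (-4)*(-1.6) = -6.21
Denominator = 6.17
Re(z) = -7.76/6.17 = -1.2577
Im(z) = -6.21/6.17 = -1.0065

Re(z) = -1.2577, Im(z) = -1.0065


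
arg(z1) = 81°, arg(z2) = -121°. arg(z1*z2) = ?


arg(z1*z2) = 81° - 121° = -40°
Normalized to (-180°, 180°]: -40°

-40°


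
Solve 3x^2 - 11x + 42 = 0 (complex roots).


disc = (-11)^2 - 4*3*42 = 121 - 504 = -383
sqrt(|disc|) = sqrt(383) = 19.5704
Real part = 11/(2*3) = 1.8333
Imag part = 19.5704/(2*3) = 3.2617

1.8333 ± 3.2617i


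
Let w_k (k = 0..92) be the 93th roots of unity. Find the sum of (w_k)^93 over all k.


The roots are w_k = w^k with w = e^(2*pi*i/93), and (w^k)^93 = (w^93)^k.
So S = 1 + u + u^2 + ... + u^(92) with u = w^93.
93 = 1*93 + 0, so 93 is a multiple of 93 and u = (w^93)^1 = 1.
Every one of the 93 terms equals 1: S = 93

S = 93


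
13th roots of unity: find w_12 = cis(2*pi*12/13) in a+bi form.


Angle = 360*12/13 = 332.3077°
a = cos(332.3077°) = 0.8855
b = sin(332.3077°) = -0.4647

0.8855 - 0.4647i


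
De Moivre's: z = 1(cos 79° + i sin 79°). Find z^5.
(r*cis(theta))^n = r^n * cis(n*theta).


r^5 = 1^5 = 1
n*theta = 5*79° = 395° = 35° (mod 360)
a = 1*cos(35°) = 0.8192
b = 1*sin(35°) = 0.5736

1 cis(35°) = 0.8192 + 0.5736i


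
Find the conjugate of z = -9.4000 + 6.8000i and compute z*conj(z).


z_bar = -9.4000 - 6.8000i
z*z_bar = (-9.4)^2 + 6.8^2 = 88.36 + 46.24 = 134.6

z_bar = -9.4000 - 6.8000i, z*z_bar = 134.6


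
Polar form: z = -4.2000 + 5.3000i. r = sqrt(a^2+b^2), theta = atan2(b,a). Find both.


r = sqrt(17.64+28.09) = sqrt(45.73) = 6.7624
theta = atan2(5.3, -4.2) = 128.3952 degrees

r = 6.7624, theta = 128.3952 degrees


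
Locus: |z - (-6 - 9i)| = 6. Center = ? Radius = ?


|z - z0| = r is a circle with center z0 and radius r.
Center = (-6, -9), radius = 6

Circle with center (-6, -9) and radius 6


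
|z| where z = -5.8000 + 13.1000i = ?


|z| = sqrt((-5.8)^2 + 13.1^2) = sqrt(33.64 + 171.61) = sqrt(205.25) = 14.3265

|z| = 14.3265


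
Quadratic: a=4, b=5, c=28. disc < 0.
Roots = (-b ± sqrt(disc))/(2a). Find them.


disc = 5^2 - 4*4*28 = 25 - 448 = -423
sqrt(|disc|) = sqrt(423) = 20.5670
Real part = -5/(2*4) = -0.6250
Imag part = 20.5670/(2*4) = 2.5709

-0.6250 ± 2.5709i


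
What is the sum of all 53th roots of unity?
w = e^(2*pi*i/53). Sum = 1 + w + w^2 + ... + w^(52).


The sum of all 53th roots of unity is 0.
Geometric series: (1 - w^53)/(1 - w) = (1-1)/(1-w) = 0 since w^53 = 1, w ≠ 1.
Alternatively: coefficient of z^52 in z^53 - 1 is 0.

0


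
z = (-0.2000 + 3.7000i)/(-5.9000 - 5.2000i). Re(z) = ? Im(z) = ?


Multiply by conjugate: (-0.2000 + 3.7000i)(-5.9000 + 5.2000i) / ((-5.9)^2 + (-5.2)^2)
Numerator real = -0.2*(-5.9) + 3.7*(-5.2) = -18.06
Numerator imag = 3.7*(-5.9) - (-0.2)*(-5.2) = -22.87
Denominator = 61.85
Re(z) = -18.06/61.85 = -0.2920
Im(z) = -22.87/61.85 = -0.3698

Re(z) = -0.2920, Im(z) = -0.3698


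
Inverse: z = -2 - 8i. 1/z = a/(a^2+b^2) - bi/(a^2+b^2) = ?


|z|^2 = 4+64 = 68
1/z = (-2 + 8i)/68

1/z = -0.0294 + 0.1176i


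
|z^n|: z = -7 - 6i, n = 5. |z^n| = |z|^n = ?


|z| = sqrt(49+36) = sqrt(85) = 9.2195
|z^5| = |z|^5 = (sqrt(85))^5 = 85^2 * sqrt(85) = 7225*sqrt(85)

|z^5| = 7225*sqrt(85) ≈ 66611.2087


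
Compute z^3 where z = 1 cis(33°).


r^3 = 1^3 = 1
n*theta = 3*33° = 99° = 99° (mod 360)
a = 1*cos(99°) = -0.1564
b = 1*sin(99°) = 0.9877

1 cis(99°) = -0.1564 + 0.9877i


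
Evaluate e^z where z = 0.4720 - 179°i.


e^0.4720 = 1.6032
cos(-179°) = -0.99985
sin(-179°) = -0.01745
Real = 1.6032*(-0.99985) = -1.6030
Imag = 1.6032*(-0.01745) = -0.0280

-1.6030 - 0.0280i


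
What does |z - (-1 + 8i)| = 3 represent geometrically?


|z - z0| = r is a circle with center z0 and radius r.
Center = (-1, 8), radius = 3

Circle with center (-1, 8) and radius 3


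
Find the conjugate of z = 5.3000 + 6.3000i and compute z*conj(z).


z_bar = 5.3000 - 6.3000i
z*z_bar = 5.3^2 + 6.3^2 = 28.09 + 39.69 = 67.78

z_bar = 5.3000 - 6.3000i, z*z_bar = 67.78


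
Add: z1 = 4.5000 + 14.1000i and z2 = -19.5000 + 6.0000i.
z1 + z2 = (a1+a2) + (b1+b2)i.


Real: 4.5 - 19.5 = -15
Imag: 14.1 + 6 = 20.1

-15.0000 + 20.1000i


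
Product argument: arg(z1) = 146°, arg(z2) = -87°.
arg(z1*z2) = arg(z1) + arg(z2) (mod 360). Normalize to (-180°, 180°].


arg(z1*z2) = 146° - 87° = 59°
Normalized to (-180°, 180°]: 59°

59°


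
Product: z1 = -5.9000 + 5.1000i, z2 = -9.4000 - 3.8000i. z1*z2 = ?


Real = -5.9*(-9.4) - 5.1*(-3.8) = 55.46 - (-19.38) = 74.84
Imag = -5.9*(-3.8) - (9.4)*5.1 = 22.42 - (47.94) = -25.52

74.8400 - 25.5200i


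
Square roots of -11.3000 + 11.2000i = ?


|z| = sqrt(127.69+125.44) = 15.9101
sqrt((|z|+a)/2) = sqrt((15.9101+(-11.3))/2) = sqrt(2.3050) = 1.5182
sqrt((|z|-a)/2) = sqrt((15.9101-(-11.3))/2) = sqrt(13.6050) = 3.6885

±(1.5182 + 3.6885i) i.e. 1.5182 + 3.6885i and -1.5182 - 3.6885i


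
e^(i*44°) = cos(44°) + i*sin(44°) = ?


cos(44°) = 0.7193
sin(44°) = 0.6947

e^(i*44°) = 0.7193 + 0.6947i


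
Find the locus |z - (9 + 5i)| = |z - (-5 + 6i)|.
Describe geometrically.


Equal distances means the locus is the perpendicular bisector of z1 and z2.
Midpoint = ((9+(-5))/2, (5+6)/2) = (2.0000, 5.5000)

Perpendicular bisector through (2.0000, 5.5000)


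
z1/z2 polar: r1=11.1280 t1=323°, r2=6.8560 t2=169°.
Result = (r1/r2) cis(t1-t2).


r = 11.1280 / 6.8560 = 1.6231
theta = 323° - 169° = 154° = 154° (mod 360)

1.6231 cis(154°)


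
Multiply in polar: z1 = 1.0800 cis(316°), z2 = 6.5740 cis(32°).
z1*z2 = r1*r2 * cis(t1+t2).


r = 1.0800 * 6.5740 = 7.0999
theta = 316° + 32° = 348° = 348° (mod 360)

7.0999 cis(348°)


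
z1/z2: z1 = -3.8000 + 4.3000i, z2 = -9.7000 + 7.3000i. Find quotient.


Conjugate of z2 = -9.7000 - 7.3000i
Numerator: (-3.8000 + 4.3000i)(-9.7000 - 7.3000i) = 68.2500 - 13.9700i
Denominator: (-9.7)^2 + 7.3^2 = 147.38
Result = (68.2500 - 13.9700i)/147.38

0.4631 - 0.0948i


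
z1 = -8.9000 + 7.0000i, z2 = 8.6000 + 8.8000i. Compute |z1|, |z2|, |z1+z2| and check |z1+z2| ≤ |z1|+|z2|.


|z1| = sqrt((-8.9)^2 + 7^2) = sqrt(128.21) = 11.3230
|z2| = sqrt(8.6^2 + 8.8^2) = sqrt(151.4) = 12.3045
z1+z2 = -0.3000 + 15.8000i
|z1+z2| = sqrt(249.73) = 15.8028
|z1|+|z2| = 11.3230 + 12.3045 = 23.6275

|z1+z2| = 15.8028 ≤ |z1|+|z2| = 23.6275 (verified)


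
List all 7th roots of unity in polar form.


The 7th roots of unity are cis(360k/7°) for k=0..6
Angle step = 360/7 = 51.4286°
Primitive root: cis(51.4286°)
Primitive root = 0.6235 + 0.7818i

7 roots at angles: 0°, 51.4286°, 102.8571°, 154.2857°, 205.7143°, 257.1429°, 308.5714°


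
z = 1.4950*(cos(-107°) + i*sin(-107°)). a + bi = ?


a = 1.4950*cos(-107°) = 1.4950*(-0.2924) = -0.4371
b = 1.4950*sin(-107°) = 1.4950*(-0.9563) = -1.4297

-0.4371 - 1.4297i


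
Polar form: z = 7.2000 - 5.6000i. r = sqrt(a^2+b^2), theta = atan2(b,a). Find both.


r = sqrt(51.84+31.36) = sqrt(83.2) = 9.1214
theta = atan2(-5.6, 7.2) = -37.8750 degrees

r = 9.1214, theta = -37.8750 degrees


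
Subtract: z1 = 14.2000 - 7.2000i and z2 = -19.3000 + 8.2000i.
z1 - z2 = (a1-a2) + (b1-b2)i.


Real: 14.2 + 19.3 = 33.5
Imag: -7.2 - 8.2 = -15.4

33.5000 - 15.4000i


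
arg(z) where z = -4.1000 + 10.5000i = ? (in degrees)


Re = -4.1, Im = 10.5
arg = atan2(10.5, -4.1) = 111.3295 degrees

arg(z) = 111.3295 degrees


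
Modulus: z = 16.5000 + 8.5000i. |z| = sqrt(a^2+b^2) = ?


|z| = sqrt(16.5^2 + 8.5^2) = sqrt(272.25 + 72.25) = sqrt(344.5) = 18.5607

|z| = 18.5607


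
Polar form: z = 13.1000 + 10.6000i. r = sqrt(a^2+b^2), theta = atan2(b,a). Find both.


r = sqrt(171.61+112.36) = sqrt(283.97) = 16.8514
theta = atan2(10.6, 13.1) = 38.9784 degrees

r = 16.8514, theta = 38.9784 degrees


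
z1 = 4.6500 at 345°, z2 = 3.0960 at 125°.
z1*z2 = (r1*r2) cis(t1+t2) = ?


r = 4.6500 * 3.0960 = 14.3964
theta = 345° + 125° = 470° = 110° (mod 360)

14.3964 cis(110°)


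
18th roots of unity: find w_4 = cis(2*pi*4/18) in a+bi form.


Angle = 360*4/18 = 80°
a = cos(80°) = 0.1736
b = sin(80°) = 0.9848

0.1736 + 0.9848i


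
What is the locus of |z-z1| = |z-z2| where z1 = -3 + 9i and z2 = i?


Equal distances means the locus is the perpendicular bisector of z1 and z2.
Midpoint = ((-3+0)/2, (9+1)/2) = (-1.5000, 5.0000)

Perpendicular bisector through (-1.5000, 5.0000)


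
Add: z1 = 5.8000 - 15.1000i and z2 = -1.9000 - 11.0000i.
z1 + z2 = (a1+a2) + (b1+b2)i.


Real: 5.8 - 1.9 = 3.9
Imag: -15.1 - 11 = -26.1

3.9000 - 26.1000i


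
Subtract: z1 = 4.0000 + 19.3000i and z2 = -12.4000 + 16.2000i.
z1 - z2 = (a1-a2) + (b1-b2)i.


Real: 4 + 12.4 = 16.4
Imag: 19.3 - 16.2 = 3.1

16.4000 + 3.1000i


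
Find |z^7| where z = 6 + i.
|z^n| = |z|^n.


|z| = sqrt(36+1) = sqrt(37) = 6.0828
|z^7| = |z|^7 = (sqrt(37))^7 = 37^3 * sqrt(37) = 50653*sqrt(37)

|z^7| = 50653*sqrt(37) ≈ 308110.1704


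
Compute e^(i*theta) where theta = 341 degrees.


cos(341°) = 0.9455
sin(341°) = -0.3256

e^(i*341°) = 0.9455 - 0.3256i


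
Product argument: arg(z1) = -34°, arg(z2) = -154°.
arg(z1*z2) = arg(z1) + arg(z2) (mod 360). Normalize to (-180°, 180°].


arg(z1*z2) = -34° - 154° = -188°
Normalized to (-180°, 180°]: 172°

172°


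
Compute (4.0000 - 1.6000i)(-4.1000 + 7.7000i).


Real = 4*(-4.1) - (-1.6)*7.7 = -16.4 - (-12.32) = -4.08
Imag = 4*7.7 - (4.1)*(-1.6) = 30.8 + 6.56 = 37.36

-4.0800 + 37.3600i


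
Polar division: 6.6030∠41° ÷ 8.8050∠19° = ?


r = 6.6030 / 8.8050 = 0.7499
theta = 41° - 19° = 22° = 22° (mod 360)

0.7499 cis(22°)


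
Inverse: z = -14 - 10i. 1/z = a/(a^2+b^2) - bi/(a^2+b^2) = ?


|z|^2 = 196+100 = 296
1/z = (-14 + 10i)/296

1/z = -0.0473 + 0.0338i


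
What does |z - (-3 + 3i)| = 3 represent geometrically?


|z - z0| = r is a circle with center z0 and radius r.
Center = (-3, 3), radius = 3

Circle with center (-3, 3) and radius 3


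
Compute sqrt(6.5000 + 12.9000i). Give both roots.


|z| = sqrt(42.25+166.41) = 14.4451
sqrt((|z|+a)/2) = sqrt((14.4451+6.5)/2) = sqrt(10.4725) = 3.2361
sqrt((|z|-a)/2) = sqrt((14.4451-6.5)/2) = sqrt(3.9725) = 1.9931

±(3.2361 + 1.9931i) i.e. 3.2361 + 1.9931i and -3.2361 - 1.9931i


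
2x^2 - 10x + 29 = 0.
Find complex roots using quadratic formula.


disc = (-10)^2 - 4*2*29 = 100 - 232 = -132
sqrt(|disc|) = sqrt(132) = 11.4891
Real part = 10/(2*2) = 2.5000
Imag part = 11.4891/(2*2) = 2.8723

2.5000 ± 2.8723i


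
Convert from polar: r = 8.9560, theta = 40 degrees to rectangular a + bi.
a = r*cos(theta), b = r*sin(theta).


a = 8.9560*cos(40°) = 8.9560*0.76604 = 6.8607
b = 8.9560*sin(40°) = 8.9560*0.64279 = 5.7568

6.8607 + 5.7568i


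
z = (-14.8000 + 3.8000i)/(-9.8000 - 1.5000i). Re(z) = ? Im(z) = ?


Multiply by conjugate: (-14.8000 + 3.8000i)(-9.8000 + 1.5000i) / ((-9.8)^2 + (-1.5)^2)
Numerator real = -14.8*(-9.8) + 3.8*(-1.5) = 139.34
Numerator imag = 3.8*(-9.8) - (-14.8)*(-1.5) = -59.44
Denominator = 98.29
Re(z) = 139.34/98.29 = 1.4176
Im(z) = -59.44/98.29 = -0.6047

Re(z) = 1.4176, Im(z) = -0.6047


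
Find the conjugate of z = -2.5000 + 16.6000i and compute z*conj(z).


z_bar = -2.5000 - 16.6000i
z*z_bar = (-2.5)^2 + 16.6^2 = 6.25 + 275.56 = 281.81

z_bar = -2.5000 - 16.6000i, z*z_bar = 281.81


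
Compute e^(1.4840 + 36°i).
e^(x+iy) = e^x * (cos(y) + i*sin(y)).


e^1.4840 = 4.4106
cos(36°) = 0.809
sin(36°) = 0.58779
Real = 4.4106*0.809 = 3.5682
Imag = 4.4106*0.58779 = 2.5925

3.5682 + 2.5925i


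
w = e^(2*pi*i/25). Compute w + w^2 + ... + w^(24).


With w = e^(2*pi*i/25), all 25 of the 25th roots of unity w^0 = 1, w, ..., w^(24) sum to 0: 1 + w + ... + w^(24) = (1 - w^25)/(1 - w) = 0 since w^25 = 1, w ≠ 1.
Removing the root 1: w + w^2 + ... + w^(24) = 0 - 1 = -1

Sum = -1


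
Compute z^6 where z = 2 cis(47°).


r^6 = 2^6 = 64
n*theta = 6*47° = 282° = 282° (mod 360)
a = 64*cos(282°) = 13.3063
b = 64*sin(282°) = -62.6014

64 cis(282°) = 13.3063 - 62.6014i


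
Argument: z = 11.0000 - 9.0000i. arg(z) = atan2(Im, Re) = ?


Re = 11, Im = -9
arg = atan2(-9, 11) = -39.2894 degrees

arg(z) = -39.2894 degrees


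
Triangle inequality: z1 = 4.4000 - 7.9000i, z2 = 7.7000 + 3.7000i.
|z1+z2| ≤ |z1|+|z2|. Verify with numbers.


|z1| = sqrt(4.4^2 + (-7.9)^2) = sqrt(81.77) = 9.0427
|z2| = sqrt(7.7^2 + 3.7^2) = sqrt(72.98) = 8.5428
z1+z2 = 12.1000 - 4.2000i
|z1+z2| = sqrt(164.05) = 12.8082
|z1|+|z2| = 9.0427 + 8.5428 = 17.5855

|z1+z2| = 12.8082 ≤ |z1|+|z2| = 17.5855 (verified)


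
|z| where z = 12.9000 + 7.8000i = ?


|z| = sqrt(12.9^2 + 7.8^2) = sqrt(166.41 + 60.84) = sqrt(227.25) = 15.0748

|z| = 15.0748


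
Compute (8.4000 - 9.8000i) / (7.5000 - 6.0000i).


Conjugate of z2 = 7.5000 + 6.0000i
Numerator: (8.4000 - 9.8000i)(7.5000 + 6.0000i) = 121.8000 - 23.1000i
Denominator: 7.5^2 + (-6)^2 = 92.25
Result = (121.8000 - 23.1000i)/92.25

1.3203 - 0.2504i


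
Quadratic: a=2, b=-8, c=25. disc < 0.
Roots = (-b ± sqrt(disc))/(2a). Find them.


disc = (-8)^2 - 4*2*25 = 64 - 200 = -136
sqrt(|disc|) = sqrt(136) = 11.6619
Real part = 8/(2*2) = 2.0000
Imag part = 11.6619/(2*2) = 2.9155

2.0000 ± 2.9155i
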